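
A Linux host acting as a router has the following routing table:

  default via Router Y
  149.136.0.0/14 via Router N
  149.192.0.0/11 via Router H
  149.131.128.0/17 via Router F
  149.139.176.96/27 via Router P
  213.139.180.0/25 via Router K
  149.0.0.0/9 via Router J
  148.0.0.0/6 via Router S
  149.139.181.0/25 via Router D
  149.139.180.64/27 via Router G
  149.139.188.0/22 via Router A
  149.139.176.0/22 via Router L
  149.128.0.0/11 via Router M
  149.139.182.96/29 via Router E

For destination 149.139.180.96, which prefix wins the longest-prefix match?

149.136.0.0/14

Entries matching 149.139.180.96:
  0.0.0.0/0 (default, matches everything)
  148.0.0.0/6 (148.0.0.0 - 151.255.255.255)
  149.128.0.0/11 (149.128.0.0 - 149.159.255.255)
  149.136.0.0/14 (149.136.0.0 - 149.139.255.255)
Most specific is 149.136.0.0/14.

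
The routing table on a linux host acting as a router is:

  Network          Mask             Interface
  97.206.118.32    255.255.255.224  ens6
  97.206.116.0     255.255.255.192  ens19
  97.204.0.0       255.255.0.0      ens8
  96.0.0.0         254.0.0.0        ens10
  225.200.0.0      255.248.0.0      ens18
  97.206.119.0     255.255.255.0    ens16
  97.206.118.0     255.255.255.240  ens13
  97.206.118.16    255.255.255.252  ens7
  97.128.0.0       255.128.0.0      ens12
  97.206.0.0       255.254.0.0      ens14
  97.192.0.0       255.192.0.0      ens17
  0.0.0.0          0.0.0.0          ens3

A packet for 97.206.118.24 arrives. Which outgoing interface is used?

Routes whose prefix contains 97.206.118.24:
  0.0.0.0/0 (default, matches everything) -> ens3
  96.0.0.0/7 (96.0.0.0 - 97.255.255.255) -> ens10
  97.128.0.0/9 (97.128.0.0 - 97.255.255.255) -> ens12
  97.192.0.0/10 (97.192.0.0 - 97.255.255.255) -> ens17
  97.206.0.0/15 (97.206.0.0 - 97.207.255.255) -> ens14
More-specific entries that do NOT match:
  97.206.118.16/30 (97.206.118.16 - 97.206.118.19) does not contain 97.206.118.24
  97.206.118.0/28 (97.206.118.0 - 97.206.118.15) does not contain 97.206.118.24
  97.206.118.32/27 (97.206.118.32 - 97.206.118.63) does not contain 97.206.118.24
  97.206.116.0/26 (97.206.116.0 - 97.206.116.63) does not contain 97.206.118.24
  97.206.119.0/24 (97.206.119.0 - 97.206.119.255) does not contain 97.206.118.24
  97.204.0.0/16 (97.204.0.0 - 97.204.255.255) does not contain 97.206.118.24
Longest matching prefix is /15 -> interface ens14.

ens14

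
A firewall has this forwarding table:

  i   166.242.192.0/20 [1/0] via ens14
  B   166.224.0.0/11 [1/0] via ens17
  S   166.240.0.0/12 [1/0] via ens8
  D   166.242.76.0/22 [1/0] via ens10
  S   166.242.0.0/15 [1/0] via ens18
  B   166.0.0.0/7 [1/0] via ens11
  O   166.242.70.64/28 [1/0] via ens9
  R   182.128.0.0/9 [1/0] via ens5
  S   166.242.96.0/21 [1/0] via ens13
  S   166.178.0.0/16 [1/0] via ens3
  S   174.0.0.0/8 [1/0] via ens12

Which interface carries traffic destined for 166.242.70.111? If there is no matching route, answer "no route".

ens18

Routes whose prefix contains 166.242.70.111:
  166.0.0.0/7 (166.0.0.0 - 167.255.255.255) -> ens11
  166.224.0.0/11 (166.224.0.0 - 166.255.255.255) -> ens17
  166.240.0.0/12 (166.240.0.0 - 166.255.255.255) -> ens8
  166.242.0.0/15 (166.242.0.0 - 166.243.255.255) -> ens18
More-specific entries that do NOT match:
  166.242.70.64/28 (166.242.70.64 - 166.242.70.79) does not contain 166.242.70.111
  166.242.76.0/22 (166.242.76.0 - 166.242.79.255) does not contain 166.242.70.111
  166.242.96.0/21 (166.242.96.0 - 166.242.103.255) does not contain 166.242.70.111
  166.242.192.0/20 (166.242.192.0 - 166.242.207.255) does not contain 166.242.70.111
  166.178.0.0/16 (166.178.0.0 - 166.178.255.255) does not contain 166.242.70.111
Longest matching prefix is /15 -> interface ens18.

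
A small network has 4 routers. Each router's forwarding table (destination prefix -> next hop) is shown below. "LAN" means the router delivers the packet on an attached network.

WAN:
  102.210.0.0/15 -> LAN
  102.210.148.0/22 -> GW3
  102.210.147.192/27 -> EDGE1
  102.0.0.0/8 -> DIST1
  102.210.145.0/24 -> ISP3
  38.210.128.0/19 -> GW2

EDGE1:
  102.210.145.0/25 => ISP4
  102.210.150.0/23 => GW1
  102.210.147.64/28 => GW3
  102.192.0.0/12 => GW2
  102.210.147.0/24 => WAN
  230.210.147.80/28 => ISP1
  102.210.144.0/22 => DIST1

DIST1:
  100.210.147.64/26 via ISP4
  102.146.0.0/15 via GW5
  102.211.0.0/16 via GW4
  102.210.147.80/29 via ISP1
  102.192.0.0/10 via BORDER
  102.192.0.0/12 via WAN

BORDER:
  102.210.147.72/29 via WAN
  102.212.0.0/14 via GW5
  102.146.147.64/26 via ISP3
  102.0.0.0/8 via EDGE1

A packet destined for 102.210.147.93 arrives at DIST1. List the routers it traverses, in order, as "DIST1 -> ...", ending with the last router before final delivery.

DIST1 -> BORDER -> EDGE1 -> WAN

At DIST1: longest match for 102.210.147.93 is 102.192.0.0/10 -> BORDER
At BORDER: longest match for 102.210.147.93 is 102.0.0.0/8 -> EDGE1
At EDGE1: longest match for 102.210.147.93 is 102.210.147.0/24 -> WAN
At WAN: longest match for 102.210.147.93 is 102.210.0.0/15 -> LAN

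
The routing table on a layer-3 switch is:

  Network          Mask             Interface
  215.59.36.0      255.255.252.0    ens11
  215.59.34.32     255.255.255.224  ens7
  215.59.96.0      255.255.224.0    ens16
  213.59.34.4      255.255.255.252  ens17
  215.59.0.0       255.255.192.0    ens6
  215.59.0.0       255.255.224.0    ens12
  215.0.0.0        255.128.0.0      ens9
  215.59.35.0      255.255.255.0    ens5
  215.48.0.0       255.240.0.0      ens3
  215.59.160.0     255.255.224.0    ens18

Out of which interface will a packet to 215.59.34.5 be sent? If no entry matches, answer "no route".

Routes whose prefix contains 215.59.34.5:
  215.0.0.0/9 (215.0.0.0 - 215.127.255.255) -> ens9
  215.48.0.0/12 (215.48.0.0 - 215.63.255.255) -> ens3
  215.59.0.0/18 (215.59.0.0 - 215.59.63.255) -> ens6
More-specific entries that do NOT match:
  213.59.34.4/30 (213.59.34.4 - 213.59.34.7) does not contain 215.59.34.5
  215.59.34.32/27 (215.59.34.32 - 215.59.34.63) does not contain 215.59.34.5
  215.59.35.0/24 (215.59.35.0 - 215.59.35.255) does not contain 215.59.34.5
  215.59.36.0/22 (215.59.36.0 - 215.59.39.255) does not contain 215.59.34.5
  215.59.96.0/19 (215.59.96.0 - 215.59.127.255) does not contain 215.59.34.5
  215.59.0.0/19 (215.59.0.0 - 215.59.31.255) does not contain 215.59.34.5
  215.59.160.0/19 (215.59.160.0 - 215.59.191.255) does not contain 215.59.34.5
Longest matching prefix is /18 -> interface ens6.

ens6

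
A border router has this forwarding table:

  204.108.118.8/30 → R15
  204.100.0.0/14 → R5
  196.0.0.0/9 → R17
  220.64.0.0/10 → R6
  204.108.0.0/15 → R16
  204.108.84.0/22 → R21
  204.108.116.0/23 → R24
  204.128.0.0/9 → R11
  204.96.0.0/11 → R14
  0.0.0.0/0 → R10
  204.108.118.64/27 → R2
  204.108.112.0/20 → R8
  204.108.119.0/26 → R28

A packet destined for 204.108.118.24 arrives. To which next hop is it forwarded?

Routes whose prefix contains 204.108.118.24:
  0.0.0.0/0 (default, matches everything) -> R10
  204.96.0.0/11 (204.96.0.0 - 204.127.255.255) -> R14
  204.108.0.0/15 (204.108.0.0 - 204.109.255.255) -> R16
  204.108.112.0/20 (204.108.112.0 - 204.108.127.255) -> R8
More-specific entries that do NOT match:
  204.108.118.8/30 (204.108.118.8 - 204.108.118.11) does not contain 204.108.118.24
  204.108.118.64/27 (204.108.118.64 - 204.108.118.95) does not contain 204.108.118.24
  204.108.119.0/26 (204.108.119.0 - 204.108.119.63) does not contain 204.108.118.24
  204.108.116.0/23 (204.108.116.0 - 204.108.117.255) does not contain 204.108.118.24
  204.108.84.0/22 (204.108.84.0 - 204.108.87.255) does not contain 204.108.118.24
Longest matching prefix is /20 -> next hop R8.

R8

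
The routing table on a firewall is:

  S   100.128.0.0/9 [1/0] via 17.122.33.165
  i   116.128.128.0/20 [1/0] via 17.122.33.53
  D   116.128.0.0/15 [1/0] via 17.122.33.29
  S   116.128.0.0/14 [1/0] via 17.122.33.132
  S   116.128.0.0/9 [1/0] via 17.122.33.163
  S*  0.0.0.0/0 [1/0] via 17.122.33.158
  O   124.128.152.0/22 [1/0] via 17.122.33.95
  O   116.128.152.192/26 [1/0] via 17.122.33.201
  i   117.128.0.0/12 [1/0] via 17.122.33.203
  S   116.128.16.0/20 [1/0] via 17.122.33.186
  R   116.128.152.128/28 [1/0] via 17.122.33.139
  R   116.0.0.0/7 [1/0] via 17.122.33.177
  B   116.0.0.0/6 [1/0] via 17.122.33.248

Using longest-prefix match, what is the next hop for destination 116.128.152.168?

17.122.33.29

Routes whose prefix contains 116.128.152.168:
  0.0.0.0/0 (default, matches everything) -> 17.122.33.158
  116.0.0.0/6 (116.0.0.0 - 119.255.255.255) -> 17.122.33.248
  116.0.0.0/7 (116.0.0.0 - 117.255.255.255) -> 17.122.33.177
  116.128.0.0/9 (116.128.0.0 - 116.255.255.255) -> 17.122.33.163
  116.128.0.0/14 (116.128.0.0 - 116.131.255.255) -> 17.122.33.132
  116.128.0.0/15 (116.128.0.0 - 116.129.255.255) -> 17.122.33.29
More-specific entries that do NOT match:
  116.128.152.128/28 (116.128.152.128 - 116.128.152.143) does not contain 116.128.152.168
  116.128.152.192/26 (116.128.152.192 - 116.128.152.255) does not contain 116.128.152.168
  124.128.152.0/22 (124.128.152.0 - 124.128.155.255) does not contain 116.128.152.168
  116.128.128.0/20 (116.128.128.0 - 116.128.143.255) does not contain 116.128.152.168
  116.128.16.0/20 (116.128.16.0 - 116.128.31.255) does not contain 116.128.152.168
Longest matching prefix is /15 -> next hop 17.122.33.29.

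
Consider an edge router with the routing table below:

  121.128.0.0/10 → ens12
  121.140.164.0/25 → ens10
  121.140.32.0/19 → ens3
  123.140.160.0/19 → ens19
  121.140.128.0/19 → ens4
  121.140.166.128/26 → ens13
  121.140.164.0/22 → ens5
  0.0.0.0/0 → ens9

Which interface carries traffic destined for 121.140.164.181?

Routes whose prefix contains 121.140.164.181:
  0.0.0.0/0 (default, matches everything) -> ens9
  121.128.0.0/10 (121.128.0.0 - 121.191.255.255) -> ens12
  121.140.164.0/22 (121.140.164.0 - 121.140.167.255) -> ens5
More-specific entries that do NOT match:
  121.140.166.128/26 (121.140.166.128 - 121.140.166.191) does not contain 121.140.164.181
  121.140.164.0/25 (121.140.164.0 - 121.140.164.127) does not contain 121.140.164.181
Longest matching prefix is /22 -> interface ens5.

ens5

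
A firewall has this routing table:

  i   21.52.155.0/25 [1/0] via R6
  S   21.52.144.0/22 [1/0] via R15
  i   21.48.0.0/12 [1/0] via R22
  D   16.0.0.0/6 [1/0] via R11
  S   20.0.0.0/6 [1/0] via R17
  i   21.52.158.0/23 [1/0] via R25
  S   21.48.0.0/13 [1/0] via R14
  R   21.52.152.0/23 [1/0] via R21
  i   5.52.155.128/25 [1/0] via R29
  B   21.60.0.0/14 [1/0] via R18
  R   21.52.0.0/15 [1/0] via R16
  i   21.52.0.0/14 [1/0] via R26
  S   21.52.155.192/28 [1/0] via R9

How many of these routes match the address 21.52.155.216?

5

Prefixes containing 21.52.155.216:
  20.0.0.0/6 (20.0.0.0 - 23.255.255.255)
  21.48.0.0/12 (21.48.0.0 - 21.63.255.255)
  21.48.0.0/13 (21.48.0.0 - 21.55.255.255)
  21.52.0.0/14 (21.52.0.0 - 21.55.255.255)
  21.52.0.0/15 (21.52.0.0 - 21.53.255.255)
Total matching entries: 5.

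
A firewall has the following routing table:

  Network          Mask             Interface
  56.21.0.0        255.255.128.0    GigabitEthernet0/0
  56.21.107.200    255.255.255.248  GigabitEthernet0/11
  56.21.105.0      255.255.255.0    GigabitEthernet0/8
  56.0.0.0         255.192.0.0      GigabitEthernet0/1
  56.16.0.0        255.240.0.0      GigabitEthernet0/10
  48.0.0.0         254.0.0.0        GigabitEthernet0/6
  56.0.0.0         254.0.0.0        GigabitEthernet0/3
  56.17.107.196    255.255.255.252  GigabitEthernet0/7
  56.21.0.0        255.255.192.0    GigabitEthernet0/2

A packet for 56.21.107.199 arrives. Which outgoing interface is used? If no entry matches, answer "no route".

Routes whose prefix contains 56.21.107.199:
  56.0.0.0/7 (56.0.0.0 - 57.255.255.255) -> GigabitEthernet0/3
  56.0.0.0/10 (56.0.0.0 - 56.63.255.255) -> GigabitEthernet0/1
  56.16.0.0/12 (56.16.0.0 - 56.31.255.255) -> GigabitEthernet0/10
  56.21.0.0/17 (56.21.0.0 - 56.21.127.255) -> GigabitEthernet0/0
More-specific entries that do NOT match:
  56.17.107.196/30 (56.17.107.196 - 56.17.107.199) does not contain 56.21.107.199
  56.21.107.200/29 (56.21.107.200 - 56.21.107.207) does not contain 56.21.107.199
  56.21.105.0/24 (56.21.105.0 - 56.21.105.255) does not contain 56.21.107.199
  56.21.0.0/18 (56.21.0.0 - 56.21.63.255) does not contain 56.21.107.199
Longest matching prefix is /17 -> interface GigabitEthernet0/0.

GigabitEthernet0/0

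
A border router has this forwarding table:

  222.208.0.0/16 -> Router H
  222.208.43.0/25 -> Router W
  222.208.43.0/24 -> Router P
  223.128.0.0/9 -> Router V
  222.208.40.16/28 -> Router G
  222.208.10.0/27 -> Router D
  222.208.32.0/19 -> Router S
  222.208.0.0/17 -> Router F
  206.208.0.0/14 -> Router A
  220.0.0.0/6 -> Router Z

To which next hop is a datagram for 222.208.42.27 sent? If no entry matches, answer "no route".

Routes whose prefix contains 222.208.42.27:
  220.0.0.0/6 (220.0.0.0 - 223.255.255.255) -> Router Z
  222.208.0.0/16 (222.208.0.0 - 222.208.255.255) -> Router H
  222.208.0.0/17 (222.208.0.0 - 222.208.127.255) -> Router F
  222.208.32.0/19 (222.208.32.0 - 222.208.63.255) -> Router S
More-specific entries that do NOT match:
  222.208.40.16/28 (222.208.40.16 - 222.208.40.31) does not contain 222.208.42.27
  222.208.10.0/27 (222.208.10.0 - 222.208.10.31) does not contain 222.208.42.27
  222.208.43.0/25 (222.208.43.0 - 222.208.43.127) does not contain 222.208.42.27
  222.208.43.0/24 (222.208.43.0 - 222.208.43.255) does not contain 222.208.42.27
Longest matching prefix is /19 -> next hop Router S.

Router S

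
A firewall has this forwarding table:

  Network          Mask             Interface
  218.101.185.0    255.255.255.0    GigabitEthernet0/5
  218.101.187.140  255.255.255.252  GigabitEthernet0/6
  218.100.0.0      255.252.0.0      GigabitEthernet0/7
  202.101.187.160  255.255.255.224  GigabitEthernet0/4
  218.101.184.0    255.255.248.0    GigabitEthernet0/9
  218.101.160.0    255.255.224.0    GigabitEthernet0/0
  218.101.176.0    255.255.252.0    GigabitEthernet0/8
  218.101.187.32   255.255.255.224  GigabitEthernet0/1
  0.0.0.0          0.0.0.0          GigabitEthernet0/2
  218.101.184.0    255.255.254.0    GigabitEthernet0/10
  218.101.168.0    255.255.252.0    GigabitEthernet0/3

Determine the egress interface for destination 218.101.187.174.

Routes whose prefix contains 218.101.187.174:
  0.0.0.0/0 (default, matches everything) -> GigabitEthernet0/2
  218.100.0.0/14 (218.100.0.0 - 218.103.255.255) -> GigabitEthernet0/7
  218.101.160.0/19 (218.101.160.0 - 218.101.191.255) -> GigabitEthernet0/0
  218.101.184.0/21 (218.101.184.0 - 218.101.191.255) -> GigabitEthernet0/9
More-specific entries that do NOT match:
  218.101.187.140/30 (218.101.187.140 - 218.101.187.143) does not contain 218.101.187.174
  202.101.187.160/27 (202.101.187.160 - 202.101.187.191) does not contain 218.101.187.174
  218.101.187.32/27 (218.101.187.32 - 218.101.187.63) does not contain 218.101.187.174
  218.101.185.0/24 (218.101.185.0 - 218.101.185.255) does not contain 218.101.187.174
  218.101.184.0/23 (218.101.184.0 - 218.101.185.255) does not contain 218.101.187.174
  218.101.176.0/22 (218.101.176.0 - 218.101.179.255) does not contain 218.101.187.174
  218.101.168.0/22 (218.101.168.0 - 218.101.171.255) does not contain 218.101.187.174
Longest matching prefix is /21 -> interface GigabitEthernet0/9.

GigabitEthernet0/9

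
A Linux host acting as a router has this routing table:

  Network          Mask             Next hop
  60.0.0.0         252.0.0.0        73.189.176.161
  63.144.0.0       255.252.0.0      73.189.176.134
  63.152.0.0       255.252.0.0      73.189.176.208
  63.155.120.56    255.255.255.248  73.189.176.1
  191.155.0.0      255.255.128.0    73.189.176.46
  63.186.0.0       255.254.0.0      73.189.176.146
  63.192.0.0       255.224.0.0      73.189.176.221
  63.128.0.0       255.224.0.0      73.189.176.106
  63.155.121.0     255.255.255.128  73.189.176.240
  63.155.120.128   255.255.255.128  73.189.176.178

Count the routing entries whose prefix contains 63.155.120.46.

Prefixes containing 63.155.120.46:
  60.0.0.0/6 (60.0.0.0 - 63.255.255.255)
  63.128.0.0/11 (63.128.0.0 - 63.159.255.255)
  63.152.0.0/14 (63.152.0.0 - 63.155.255.255)
Total matching entries: 3.

3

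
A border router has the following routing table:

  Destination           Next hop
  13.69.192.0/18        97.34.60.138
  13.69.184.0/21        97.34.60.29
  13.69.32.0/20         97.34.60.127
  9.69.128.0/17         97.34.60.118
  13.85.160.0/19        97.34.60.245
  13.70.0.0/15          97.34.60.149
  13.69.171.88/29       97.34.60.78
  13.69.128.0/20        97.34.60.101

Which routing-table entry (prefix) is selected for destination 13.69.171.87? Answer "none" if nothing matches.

13.69.171.87 is outside every listed prefix and there is no default route.

none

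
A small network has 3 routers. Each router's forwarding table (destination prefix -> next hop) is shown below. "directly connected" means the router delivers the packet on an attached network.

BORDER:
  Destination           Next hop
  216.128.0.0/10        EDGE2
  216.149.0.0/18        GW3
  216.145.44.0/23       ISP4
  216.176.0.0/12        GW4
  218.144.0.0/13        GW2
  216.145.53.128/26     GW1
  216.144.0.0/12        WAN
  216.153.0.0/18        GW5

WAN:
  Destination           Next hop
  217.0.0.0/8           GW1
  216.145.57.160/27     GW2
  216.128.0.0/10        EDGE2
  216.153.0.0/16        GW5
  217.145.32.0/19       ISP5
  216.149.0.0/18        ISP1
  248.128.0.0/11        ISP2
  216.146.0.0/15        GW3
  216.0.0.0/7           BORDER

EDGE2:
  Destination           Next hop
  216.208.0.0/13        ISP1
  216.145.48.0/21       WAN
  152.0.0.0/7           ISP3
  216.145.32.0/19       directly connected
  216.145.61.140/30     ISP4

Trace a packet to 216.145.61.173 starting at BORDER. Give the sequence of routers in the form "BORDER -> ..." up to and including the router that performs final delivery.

BORDER -> WAN -> EDGE2

At BORDER: longest match for 216.145.61.173 is 216.144.0.0/12 -> WAN
At WAN: longest match for 216.145.61.173 is 216.128.0.0/10 -> EDGE2
At EDGE2: longest match for 216.145.61.173 is 216.145.32.0/19 -> directly connected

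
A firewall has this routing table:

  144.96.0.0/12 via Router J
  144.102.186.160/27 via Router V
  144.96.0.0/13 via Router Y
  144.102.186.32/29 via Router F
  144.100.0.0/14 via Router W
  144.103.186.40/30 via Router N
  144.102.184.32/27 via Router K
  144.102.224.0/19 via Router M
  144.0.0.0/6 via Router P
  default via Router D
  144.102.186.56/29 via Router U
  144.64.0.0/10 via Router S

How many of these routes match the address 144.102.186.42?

Prefixes containing 144.102.186.42:
  0.0.0.0/0 (default, matches everything)
  144.0.0.0/6 (144.0.0.0 - 147.255.255.255)
  144.64.0.0/10 (144.64.0.0 - 144.127.255.255)
  144.96.0.0/12 (144.96.0.0 - 144.111.255.255)
  144.96.0.0/13 (144.96.0.0 - 144.103.255.255)
  144.100.0.0/14 (144.100.0.0 - 144.103.255.255)
Total matching entries: 6.

6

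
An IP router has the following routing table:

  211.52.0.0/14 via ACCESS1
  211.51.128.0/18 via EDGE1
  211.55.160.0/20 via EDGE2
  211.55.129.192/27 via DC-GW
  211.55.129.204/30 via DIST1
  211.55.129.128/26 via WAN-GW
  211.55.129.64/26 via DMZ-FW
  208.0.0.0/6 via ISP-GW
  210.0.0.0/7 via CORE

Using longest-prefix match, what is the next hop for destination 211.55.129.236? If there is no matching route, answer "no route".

ACCESS1

Routes whose prefix contains 211.55.129.236:
  208.0.0.0/6 (208.0.0.0 - 211.255.255.255) -> ISP-GW
  210.0.0.0/7 (210.0.0.0 - 211.255.255.255) -> CORE
  211.52.0.0/14 (211.52.0.0 - 211.55.255.255) -> ACCESS1
More-specific entries that do NOT match:
  211.55.129.204/30 (211.55.129.204 - 211.55.129.207) does not contain 211.55.129.236
  211.55.129.192/27 (211.55.129.192 - 211.55.129.223) does not contain 211.55.129.236
  211.55.129.128/26 (211.55.129.128 - 211.55.129.191) does not contain 211.55.129.236
  211.55.129.64/26 (211.55.129.64 - 211.55.129.127) does not contain 211.55.129.236
  211.55.160.0/20 (211.55.160.0 - 211.55.175.255) does not contain 211.55.129.236
  211.51.128.0/18 (211.51.128.0 - 211.51.191.255) does not contain 211.55.129.236
Longest matching prefix is /14 -> next hop ACCESS1.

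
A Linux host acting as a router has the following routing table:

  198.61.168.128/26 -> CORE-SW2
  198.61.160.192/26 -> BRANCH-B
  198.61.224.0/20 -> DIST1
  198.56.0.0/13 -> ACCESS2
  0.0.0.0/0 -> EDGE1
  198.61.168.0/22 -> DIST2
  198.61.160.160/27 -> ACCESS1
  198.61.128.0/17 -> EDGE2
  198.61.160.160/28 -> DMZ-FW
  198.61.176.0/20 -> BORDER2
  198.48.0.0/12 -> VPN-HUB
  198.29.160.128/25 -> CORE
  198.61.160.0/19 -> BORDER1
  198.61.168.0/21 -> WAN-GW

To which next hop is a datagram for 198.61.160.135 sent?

BORDER1

Routes whose prefix contains 198.61.160.135:
  0.0.0.0/0 (default, matches everything) -> EDGE1
  198.48.0.0/12 (198.48.0.0 - 198.63.255.255) -> VPN-HUB
  198.56.0.0/13 (198.56.0.0 - 198.63.255.255) -> ACCESS2
  198.61.128.0/17 (198.61.128.0 - 198.61.255.255) -> EDGE2
  198.61.160.0/19 (198.61.160.0 - 198.61.191.255) -> BORDER1
More-specific entries that do NOT match:
  198.61.160.160/28 (198.61.160.160 - 198.61.160.175) does not contain 198.61.160.135
  198.61.160.160/27 (198.61.160.160 - 198.61.160.191) does not contain 198.61.160.135
  198.61.168.128/26 (198.61.168.128 - 198.61.168.191) does not contain 198.61.160.135
  198.61.160.192/26 (198.61.160.192 - 198.61.160.255) does not contain 198.61.160.135
  198.29.160.128/25 (198.29.160.128 - 198.29.160.255) does not contain 198.61.160.135
  198.61.168.0/22 (198.61.168.0 - 198.61.171.255) does not contain 198.61.160.135
  198.61.168.0/21 (198.61.168.0 - 198.61.175.255) does not contain 198.61.160.135
  198.61.224.0/20 (198.61.224.0 - 198.61.239.255) does not contain 198.61.160.135
  198.61.176.0/20 (198.61.176.0 - 198.61.191.255) does not contain 198.61.160.135
Longest matching prefix is /19 -> next hop BORDER1.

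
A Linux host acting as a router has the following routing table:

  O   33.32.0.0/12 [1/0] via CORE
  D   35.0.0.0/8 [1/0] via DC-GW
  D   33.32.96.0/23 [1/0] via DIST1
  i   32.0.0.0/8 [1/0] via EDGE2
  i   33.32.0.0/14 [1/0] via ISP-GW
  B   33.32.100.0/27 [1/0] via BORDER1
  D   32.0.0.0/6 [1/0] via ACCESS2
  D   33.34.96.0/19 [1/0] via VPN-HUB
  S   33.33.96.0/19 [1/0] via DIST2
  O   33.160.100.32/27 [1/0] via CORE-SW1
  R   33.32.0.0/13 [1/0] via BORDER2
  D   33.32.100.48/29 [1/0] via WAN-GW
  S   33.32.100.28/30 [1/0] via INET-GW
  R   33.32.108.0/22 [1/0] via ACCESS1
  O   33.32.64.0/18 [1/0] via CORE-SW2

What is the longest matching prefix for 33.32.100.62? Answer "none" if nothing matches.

Entries matching 33.32.100.62:
  32.0.0.0/6 (32.0.0.0 - 35.255.255.255)
  33.32.0.0/12 (33.32.0.0 - 33.47.255.255)
  33.32.0.0/13 (33.32.0.0 - 33.39.255.255)
  33.32.0.0/14 (33.32.0.0 - 33.35.255.255)
  33.32.64.0/18 (33.32.64.0 - 33.32.127.255)
Most specific is 33.32.64.0/18.

33.32.64.0/18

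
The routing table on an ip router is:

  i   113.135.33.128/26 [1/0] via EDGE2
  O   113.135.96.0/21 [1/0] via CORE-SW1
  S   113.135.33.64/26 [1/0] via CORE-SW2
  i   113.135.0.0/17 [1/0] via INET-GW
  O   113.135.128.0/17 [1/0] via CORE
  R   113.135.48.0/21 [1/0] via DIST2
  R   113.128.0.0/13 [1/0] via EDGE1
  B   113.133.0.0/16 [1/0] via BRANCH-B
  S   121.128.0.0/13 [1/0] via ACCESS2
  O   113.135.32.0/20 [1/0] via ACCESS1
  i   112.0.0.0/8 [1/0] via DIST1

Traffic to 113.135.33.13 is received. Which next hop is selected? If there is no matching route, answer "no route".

ACCESS1

Routes whose prefix contains 113.135.33.13:
  113.128.0.0/13 (113.128.0.0 - 113.135.255.255) -> EDGE1
  113.135.0.0/17 (113.135.0.0 - 113.135.127.255) -> INET-GW
  113.135.32.0/20 (113.135.32.0 - 113.135.47.255) -> ACCESS1
More-specific entries that do NOT match:
  113.135.33.128/26 (113.135.33.128 - 113.135.33.191) does not contain 113.135.33.13
  113.135.33.64/26 (113.135.33.64 - 113.135.33.127) does not contain 113.135.33.13
  113.135.96.0/21 (113.135.96.0 - 113.135.103.255) does not contain 113.135.33.13
  113.135.48.0/21 (113.135.48.0 - 113.135.55.255) does not contain 113.135.33.13
Longest matching prefix is /20 -> next hop ACCESS1.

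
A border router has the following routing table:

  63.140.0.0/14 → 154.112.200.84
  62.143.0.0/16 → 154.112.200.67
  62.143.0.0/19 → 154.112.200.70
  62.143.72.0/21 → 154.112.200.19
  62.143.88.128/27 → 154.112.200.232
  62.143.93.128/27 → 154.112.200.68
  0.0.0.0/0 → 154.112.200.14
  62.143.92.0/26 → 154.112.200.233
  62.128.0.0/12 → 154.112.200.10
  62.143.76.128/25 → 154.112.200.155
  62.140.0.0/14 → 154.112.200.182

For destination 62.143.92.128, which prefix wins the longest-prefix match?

Entries matching 62.143.92.128:
  0.0.0.0/0 (default, matches everything)
  62.128.0.0/12 (62.128.0.0 - 62.143.255.255)
  62.140.0.0/14 (62.140.0.0 - 62.143.255.255)
  62.143.0.0/16 (62.143.0.0 - 62.143.255.255)
Most specific is 62.143.0.0/16.

62.143.0.0/16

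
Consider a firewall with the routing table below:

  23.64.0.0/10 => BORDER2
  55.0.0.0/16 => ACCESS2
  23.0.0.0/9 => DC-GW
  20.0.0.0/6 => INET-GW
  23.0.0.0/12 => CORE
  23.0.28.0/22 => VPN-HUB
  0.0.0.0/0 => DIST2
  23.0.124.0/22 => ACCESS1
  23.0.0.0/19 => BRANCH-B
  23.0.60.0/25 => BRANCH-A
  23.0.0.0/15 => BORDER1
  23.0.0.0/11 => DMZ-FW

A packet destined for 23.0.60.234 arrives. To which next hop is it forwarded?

BORDER1

Routes whose prefix contains 23.0.60.234:
  0.0.0.0/0 (default, matches everything) -> DIST2
  20.0.0.0/6 (20.0.0.0 - 23.255.255.255) -> INET-GW
  23.0.0.0/9 (23.0.0.0 - 23.127.255.255) -> DC-GW
  23.0.0.0/11 (23.0.0.0 - 23.31.255.255) -> DMZ-FW
  23.0.0.0/12 (23.0.0.0 - 23.15.255.255) -> CORE
  23.0.0.0/15 (23.0.0.0 - 23.1.255.255) -> BORDER1
More-specific entries that do NOT match:
  23.0.60.0/25 (23.0.60.0 - 23.0.60.127) does not contain 23.0.60.234
  23.0.28.0/22 (23.0.28.0 - 23.0.31.255) does not contain 23.0.60.234
  23.0.124.0/22 (23.0.124.0 - 23.0.127.255) does not contain 23.0.60.234
  23.0.0.0/19 (23.0.0.0 - 23.0.31.255) does not contain 23.0.60.234
  55.0.0.0/16 (55.0.0.0 - 55.0.255.255) does not contain 23.0.60.234
Longest matching prefix is /15 -> next hop BORDER1.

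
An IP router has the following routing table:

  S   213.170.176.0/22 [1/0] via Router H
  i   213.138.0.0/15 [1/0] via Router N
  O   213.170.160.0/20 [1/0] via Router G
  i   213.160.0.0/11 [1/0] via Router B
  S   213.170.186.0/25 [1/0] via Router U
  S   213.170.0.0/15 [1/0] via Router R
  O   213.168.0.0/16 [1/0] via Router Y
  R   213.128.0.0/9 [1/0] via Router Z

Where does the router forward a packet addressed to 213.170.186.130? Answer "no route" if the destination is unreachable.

Router R

Routes whose prefix contains 213.170.186.130:
  213.128.0.0/9 (213.128.0.0 - 213.255.255.255) -> Router Z
  213.160.0.0/11 (213.160.0.0 - 213.191.255.255) -> Router B
  213.170.0.0/15 (213.170.0.0 - 213.171.255.255) -> Router R
More-specific entries that do NOT match:
  213.170.186.0/25 (213.170.186.0 - 213.170.186.127) does not contain 213.170.186.130
  213.170.176.0/22 (213.170.176.0 - 213.170.179.255) does not contain 213.170.186.130
  213.170.160.0/20 (213.170.160.0 - 213.170.175.255) does not contain 213.170.186.130
  213.168.0.0/16 (213.168.0.0 - 213.168.255.255) does not contain 213.170.186.130
Longest matching prefix is /15 -> next hop Router R.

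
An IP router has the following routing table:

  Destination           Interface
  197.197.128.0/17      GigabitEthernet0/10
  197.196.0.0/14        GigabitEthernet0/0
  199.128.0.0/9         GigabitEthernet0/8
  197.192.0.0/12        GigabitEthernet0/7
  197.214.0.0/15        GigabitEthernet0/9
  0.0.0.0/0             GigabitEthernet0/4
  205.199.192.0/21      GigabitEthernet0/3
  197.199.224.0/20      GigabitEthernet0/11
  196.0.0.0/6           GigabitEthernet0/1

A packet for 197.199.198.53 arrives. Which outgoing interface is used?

GigabitEthernet0/0

Routes whose prefix contains 197.199.198.53:
  0.0.0.0/0 (default, matches everything) -> GigabitEthernet0/4
  196.0.0.0/6 (196.0.0.0 - 199.255.255.255) -> GigabitEthernet0/1
  197.192.0.0/12 (197.192.0.0 - 197.207.255.255) -> GigabitEthernet0/7
  197.196.0.0/14 (197.196.0.0 - 197.199.255.255) -> GigabitEthernet0/0
More-specific entries that do NOT match:
  205.199.192.0/21 (205.199.192.0 - 205.199.199.255) does not contain 197.199.198.53
  197.199.224.0/20 (197.199.224.0 - 197.199.239.255) does not contain 197.199.198.53
  197.197.128.0/17 (197.197.128.0 - 197.197.255.255) does not contain 197.199.198.53
  197.214.0.0/15 (197.214.0.0 - 197.215.255.255) does not contain 197.199.198.53
Longest matching prefix is /14 -> interface GigabitEthernet0/0.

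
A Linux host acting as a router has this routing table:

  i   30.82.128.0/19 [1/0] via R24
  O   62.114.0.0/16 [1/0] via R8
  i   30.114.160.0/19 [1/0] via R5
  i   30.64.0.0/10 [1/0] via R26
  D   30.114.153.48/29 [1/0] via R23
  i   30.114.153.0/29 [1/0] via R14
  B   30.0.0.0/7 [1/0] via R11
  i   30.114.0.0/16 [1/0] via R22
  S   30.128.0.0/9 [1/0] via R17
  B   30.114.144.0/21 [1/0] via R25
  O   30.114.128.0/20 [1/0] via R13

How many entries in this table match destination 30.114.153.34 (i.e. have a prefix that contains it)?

Prefixes containing 30.114.153.34:
  30.0.0.0/7 (30.0.0.0 - 31.255.255.255)
  30.64.0.0/10 (30.64.0.0 - 30.127.255.255)
  30.114.0.0/16 (30.114.0.0 - 30.114.255.255)
Total matching entries: 3.

3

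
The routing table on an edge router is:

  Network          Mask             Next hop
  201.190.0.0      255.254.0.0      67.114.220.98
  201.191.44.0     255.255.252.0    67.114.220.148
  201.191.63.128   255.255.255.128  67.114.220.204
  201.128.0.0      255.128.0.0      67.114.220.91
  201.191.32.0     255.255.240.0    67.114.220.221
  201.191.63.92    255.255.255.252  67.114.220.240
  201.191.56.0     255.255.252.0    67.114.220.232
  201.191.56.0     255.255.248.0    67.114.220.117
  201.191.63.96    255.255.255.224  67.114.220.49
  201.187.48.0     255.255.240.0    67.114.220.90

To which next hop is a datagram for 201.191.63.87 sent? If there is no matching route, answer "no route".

67.114.220.117

Routes whose prefix contains 201.191.63.87:
  201.128.0.0/9 (201.128.0.0 - 201.255.255.255) -> 67.114.220.91
  201.190.0.0/15 (201.190.0.0 - 201.191.255.255) -> 67.114.220.98
  201.191.56.0/21 (201.191.56.0 - 201.191.63.255) -> 67.114.220.117
More-specific entries that do NOT match:
  201.191.63.92/30 (201.191.63.92 - 201.191.63.95) does not contain 201.191.63.87
  201.191.63.96/27 (201.191.63.96 - 201.191.63.127) does not contain 201.191.63.87
  201.191.63.128/25 (201.191.63.128 - 201.191.63.255) does not contain 201.191.63.87
  201.191.44.0/22 (201.191.44.0 - 201.191.47.255) does not contain 201.191.63.87
  201.191.56.0/22 (201.191.56.0 - 201.191.59.255) does not contain 201.191.63.87
Longest matching prefix is /21 -> next hop 67.114.220.117.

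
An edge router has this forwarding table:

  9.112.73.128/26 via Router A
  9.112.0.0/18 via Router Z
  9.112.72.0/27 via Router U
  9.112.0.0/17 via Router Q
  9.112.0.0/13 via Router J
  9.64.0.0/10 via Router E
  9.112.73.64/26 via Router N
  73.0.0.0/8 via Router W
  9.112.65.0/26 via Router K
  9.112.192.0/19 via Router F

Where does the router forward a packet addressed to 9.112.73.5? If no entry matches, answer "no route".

Router Q

Routes whose prefix contains 9.112.73.5:
  9.64.0.0/10 (9.64.0.0 - 9.127.255.255) -> Router E
  9.112.0.0/13 (9.112.0.0 - 9.119.255.255) -> Router J
  9.112.0.0/17 (9.112.0.0 - 9.112.127.255) -> Router Q
More-specific entries that do NOT match:
  9.112.72.0/27 (9.112.72.0 - 9.112.72.31) does not contain 9.112.73.5
  9.112.73.128/26 (9.112.73.128 - 9.112.73.191) does not contain 9.112.73.5
  9.112.73.64/26 (9.112.73.64 - 9.112.73.127) does not contain 9.112.73.5
  9.112.65.0/26 (9.112.65.0 - 9.112.65.63) does not contain 9.112.73.5
  9.112.192.0/19 (9.112.192.0 - 9.112.223.255) does not contain 9.112.73.5
  9.112.0.0/18 (9.112.0.0 - 9.112.63.255) does not contain 9.112.73.5
Longest matching prefix is /17 -> next hop Router Q.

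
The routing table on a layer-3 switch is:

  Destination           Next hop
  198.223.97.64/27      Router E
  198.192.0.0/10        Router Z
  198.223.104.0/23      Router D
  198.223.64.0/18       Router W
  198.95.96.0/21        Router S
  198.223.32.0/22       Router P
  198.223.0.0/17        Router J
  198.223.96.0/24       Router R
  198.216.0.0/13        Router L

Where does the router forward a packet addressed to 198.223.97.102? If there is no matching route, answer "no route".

Router W

Routes whose prefix contains 198.223.97.102:
  198.192.0.0/10 (198.192.0.0 - 198.255.255.255) -> Router Z
  198.216.0.0/13 (198.216.0.0 - 198.223.255.255) -> Router L
  198.223.0.0/17 (198.223.0.0 - 198.223.127.255) -> Router J
  198.223.64.0/18 (198.223.64.0 - 198.223.127.255) -> Router W
More-specific entries that do NOT match:
  198.223.97.64/27 (198.223.97.64 - 198.223.97.95) does not contain 198.223.97.102
  198.223.96.0/24 (198.223.96.0 - 198.223.96.255) does not contain 198.223.97.102
  198.223.104.0/23 (198.223.104.0 - 198.223.105.255) does not contain 198.223.97.102
  198.223.32.0/22 (198.223.32.0 - 198.223.35.255) does not contain 198.223.97.102
  198.95.96.0/21 (198.95.96.0 - 198.95.103.255) does not contain 198.223.97.102
Longest matching prefix is /18 -> next hop Router W.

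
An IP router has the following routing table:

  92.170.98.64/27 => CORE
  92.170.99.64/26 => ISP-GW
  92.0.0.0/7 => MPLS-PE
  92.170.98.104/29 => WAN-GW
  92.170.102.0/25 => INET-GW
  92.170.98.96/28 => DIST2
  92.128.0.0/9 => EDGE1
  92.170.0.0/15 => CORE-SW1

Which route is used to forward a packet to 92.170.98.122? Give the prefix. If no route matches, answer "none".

92.170.0.0/15

Entries matching 92.170.98.122:
  92.0.0.0/7 (92.0.0.0 - 93.255.255.255)
  92.128.0.0/9 (92.128.0.0 - 92.255.255.255)
  92.170.0.0/15 (92.170.0.0 - 92.171.255.255)
Most specific is 92.170.0.0/15.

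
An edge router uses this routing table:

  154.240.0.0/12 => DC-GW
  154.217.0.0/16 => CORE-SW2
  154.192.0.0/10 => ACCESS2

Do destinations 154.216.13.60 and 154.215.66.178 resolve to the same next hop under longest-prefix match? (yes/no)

154.216.13.60: longest match 154.192.0.0/10 -> ACCESS2
154.215.66.178: longest match 154.192.0.0/10 -> ACCESS2

yes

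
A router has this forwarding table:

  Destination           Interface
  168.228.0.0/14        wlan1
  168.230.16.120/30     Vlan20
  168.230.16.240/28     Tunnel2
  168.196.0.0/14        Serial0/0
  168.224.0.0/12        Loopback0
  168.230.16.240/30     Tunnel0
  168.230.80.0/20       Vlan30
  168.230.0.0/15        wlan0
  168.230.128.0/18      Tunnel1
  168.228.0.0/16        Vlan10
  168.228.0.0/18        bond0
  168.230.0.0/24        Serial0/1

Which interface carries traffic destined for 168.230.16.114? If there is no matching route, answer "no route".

Routes whose prefix contains 168.230.16.114:
  168.224.0.0/12 (168.224.0.0 - 168.239.255.255) -> Loopback0
  168.228.0.0/14 (168.228.0.0 - 168.231.255.255) -> wlan1
  168.230.0.0/15 (168.230.0.0 - 168.231.255.255) -> wlan0
More-specific entries that do NOT match:
  168.230.16.120/30 (168.230.16.120 - 168.230.16.123) does not contain 168.230.16.114
  168.230.16.240/30 (168.230.16.240 - 168.230.16.243) does not contain 168.230.16.114
  168.230.16.240/28 (168.230.16.240 - 168.230.16.255) does not contain 168.230.16.114
  168.230.0.0/24 (168.230.0.0 - 168.230.0.255) does not contain 168.230.16.114
  168.230.80.0/20 (168.230.80.0 - 168.230.95.255) does not contain 168.230.16.114
  168.230.128.0/18 (168.230.128.0 - 168.230.191.255) does not contain 168.230.16.114
  168.228.0.0/18 (168.228.0.0 - 168.228.63.255) does not contain 168.230.16.114
  168.228.0.0/16 (168.228.0.0 - 168.228.255.255) does not contain 168.230.16.114
Longest matching prefix is /15 -> interface wlan0.

wlan0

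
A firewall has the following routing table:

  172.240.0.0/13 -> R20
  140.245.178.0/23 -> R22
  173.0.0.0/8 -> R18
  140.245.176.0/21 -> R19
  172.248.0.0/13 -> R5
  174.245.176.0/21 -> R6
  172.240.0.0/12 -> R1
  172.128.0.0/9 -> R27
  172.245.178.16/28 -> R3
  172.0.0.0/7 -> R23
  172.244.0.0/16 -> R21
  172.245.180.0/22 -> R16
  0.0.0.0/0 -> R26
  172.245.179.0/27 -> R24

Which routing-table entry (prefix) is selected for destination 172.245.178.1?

Entries matching 172.245.178.1:
  0.0.0.0/0 (default, matches everything)
  172.0.0.0/7 (172.0.0.0 - 173.255.255.255)
  172.128.0.0/9 (172.128.0.0 - 172.255.255.255)
  172.240.0.0/12 (172.240.0.0 - 172.255.255.255)
  172.240.0.0/13 (172.240.0.0 - 172.247.255.255)
Most specific is 172.240.0.0/13.

172.240.0.0/13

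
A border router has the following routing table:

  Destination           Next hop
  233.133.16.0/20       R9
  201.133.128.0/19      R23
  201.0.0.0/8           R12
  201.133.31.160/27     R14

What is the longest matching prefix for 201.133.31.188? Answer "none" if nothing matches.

Entries matching 201.133.31.188:
  201.0.0.0/8 (201.0.0.0 - 201.255.255.255)
  201.133.31.160/27 (201.133.31.160 - 201.133.31.191)
Most specific is 201.133.31.160/27.

201.133.31.160/27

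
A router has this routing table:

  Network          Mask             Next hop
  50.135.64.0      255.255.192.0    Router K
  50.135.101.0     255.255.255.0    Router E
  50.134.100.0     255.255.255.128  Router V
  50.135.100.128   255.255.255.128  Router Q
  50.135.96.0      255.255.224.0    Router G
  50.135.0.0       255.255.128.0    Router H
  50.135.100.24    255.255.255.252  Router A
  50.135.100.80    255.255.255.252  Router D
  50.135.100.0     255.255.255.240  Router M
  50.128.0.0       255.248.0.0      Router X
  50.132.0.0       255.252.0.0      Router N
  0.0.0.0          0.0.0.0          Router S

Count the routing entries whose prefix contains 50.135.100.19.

Prefixes containing 50.135.100.19:
  0.0.0.0/0 (default, matches everything)
  50.128.0.0/13 (50.128.0.0 - 50.135.255.255)
  50.132.0.0/14 (50.132.0.0 - 50.135.255.255)
  50.135.0.0/17 (50.135.0.0 - 50.135.127.255)
  50.135.64.0/18 (50.135.64.0 - 50.135.127.255)
  50.135.96.0/19 (50.135.96.0 - 50.135.127.255)
Total matching entries: 6.

6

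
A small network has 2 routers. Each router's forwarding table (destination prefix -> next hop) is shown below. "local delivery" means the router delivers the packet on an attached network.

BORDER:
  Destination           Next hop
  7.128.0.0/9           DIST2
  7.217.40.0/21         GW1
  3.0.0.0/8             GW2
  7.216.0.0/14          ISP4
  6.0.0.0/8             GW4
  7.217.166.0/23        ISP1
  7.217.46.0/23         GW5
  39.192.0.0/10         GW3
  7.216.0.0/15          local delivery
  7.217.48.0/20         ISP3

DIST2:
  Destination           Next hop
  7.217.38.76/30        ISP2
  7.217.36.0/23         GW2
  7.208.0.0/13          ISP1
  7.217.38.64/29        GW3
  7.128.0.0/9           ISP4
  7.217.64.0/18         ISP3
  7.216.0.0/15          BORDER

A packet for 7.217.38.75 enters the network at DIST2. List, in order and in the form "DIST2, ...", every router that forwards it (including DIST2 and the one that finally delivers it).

At DIST2: longest match for 7.217.38.75 is 7.216.0.0/15 -> BORDER
At BORDER: longest match for 7.217.38.75 is 7.216.0.0/15 -> local delivery

DIST2, BORDER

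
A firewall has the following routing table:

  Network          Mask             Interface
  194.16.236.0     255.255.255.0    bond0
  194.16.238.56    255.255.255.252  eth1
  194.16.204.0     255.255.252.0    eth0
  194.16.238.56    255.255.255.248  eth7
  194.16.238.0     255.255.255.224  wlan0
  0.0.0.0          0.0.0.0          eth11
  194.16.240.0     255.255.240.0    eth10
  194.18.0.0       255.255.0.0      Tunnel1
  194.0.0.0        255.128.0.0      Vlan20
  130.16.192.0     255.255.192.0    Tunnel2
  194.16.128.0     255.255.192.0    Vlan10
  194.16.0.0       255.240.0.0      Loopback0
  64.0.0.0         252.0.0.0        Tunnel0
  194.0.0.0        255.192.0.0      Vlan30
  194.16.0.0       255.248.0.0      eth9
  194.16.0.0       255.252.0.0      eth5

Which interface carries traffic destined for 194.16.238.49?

Routes whose prefix contains 194.16.238.49:
  0.0.0.0/0 (default, matches everything) -> eth11
  194.0.0.0/9 (194.0.0.0 - 194.127.255.255) -> Vlan20
  194.0.0.0/10 (194.0.0.0 - 194.63.255.255) -> Vlan30
  194.16.0.0/12 (194.16.0.0 - 194.31.255.255) -> Loopback0
  194.16.0.0/13 (194.16.0.0 - 194.23.255.255) -> eth9
  194.16.0.0/14 (194.16.0.0 - 194.19.255.255) -> eth5
More-specific entries that do NOT match:
  194.16.238.56/30 (194.16.238.56 - 194.16.238.59) does not contain 194.16.238.49
  194.16.238.56/29 (194.16.238.56 - 194.16.238.63) does not contain 194.16.238.49
  194.16.238.0/27 (194.16.238.0 - 194.16.238.31) does not contain 194.16.238.49
  194.16.236.0/24 (194.16.236.0 - 194.16.236.255) does not contain 194.16.238.49
  194.16.204.0/22 (194.16.204.0 - 194.16.207.255) does not contain 194.16.238.49
  194.16.240.0/20 (194.16.240.0 - 194.16.255.255) does not contain 194.16.238.49
  130.16.192.0/18 (130.16.192.0 - 130.16.255.255) does not contain 194.16.238.49
  194.16.128.0/18 (194.16.128.0 - 194.16.191.255) does not contain 194.16.238.49
  194.18.0.0/16 (194.18.0.0 - 194.18.255.255) does not contain 194.16.238.49
Longest matching prefix is /14 -> interface eth5.

eth5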